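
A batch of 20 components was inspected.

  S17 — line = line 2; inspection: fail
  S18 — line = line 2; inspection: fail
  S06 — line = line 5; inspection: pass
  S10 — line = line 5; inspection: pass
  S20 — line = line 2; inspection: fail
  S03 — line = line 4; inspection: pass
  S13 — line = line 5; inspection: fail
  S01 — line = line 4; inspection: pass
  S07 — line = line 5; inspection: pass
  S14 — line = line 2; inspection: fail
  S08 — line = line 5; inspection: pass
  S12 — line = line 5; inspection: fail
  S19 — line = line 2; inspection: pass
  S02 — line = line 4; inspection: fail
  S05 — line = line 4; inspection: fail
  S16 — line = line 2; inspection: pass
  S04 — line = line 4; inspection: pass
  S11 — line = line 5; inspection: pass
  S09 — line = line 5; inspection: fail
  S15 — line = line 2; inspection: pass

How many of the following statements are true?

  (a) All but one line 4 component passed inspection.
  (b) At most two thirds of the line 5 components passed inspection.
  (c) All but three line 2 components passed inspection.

(a) line 4: |A| = 5, |A ∩ B| = 3; needs |A ∖ B| = 1 — false.
(b) line 5: |A| = 8, |A ∩ B| = 5; needs |A ∩ B| / |A| ≤ 2/3 — true.
(c) line 2: |A| = 7, |A ∩ B| = 3; needs |A ∖ B| = 3 — false.

1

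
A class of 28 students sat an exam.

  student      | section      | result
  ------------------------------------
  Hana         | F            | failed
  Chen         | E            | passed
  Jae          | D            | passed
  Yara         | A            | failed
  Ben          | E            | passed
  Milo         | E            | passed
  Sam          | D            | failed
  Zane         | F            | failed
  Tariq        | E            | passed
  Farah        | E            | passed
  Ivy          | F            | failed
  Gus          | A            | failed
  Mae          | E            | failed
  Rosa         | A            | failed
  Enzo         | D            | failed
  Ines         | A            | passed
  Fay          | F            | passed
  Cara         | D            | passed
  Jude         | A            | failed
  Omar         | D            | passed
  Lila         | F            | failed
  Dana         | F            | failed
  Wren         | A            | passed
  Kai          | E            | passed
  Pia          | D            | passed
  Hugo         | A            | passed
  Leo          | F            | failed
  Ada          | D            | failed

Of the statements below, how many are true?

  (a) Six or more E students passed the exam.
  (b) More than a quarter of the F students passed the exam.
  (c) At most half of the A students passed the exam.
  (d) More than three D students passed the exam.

(a) E: |A| = 7, |A ∩ B| = 6; needs |A ∩ B| ≥ 6 — true.
(b) F: |A| = 7, |A ∩ B| = 1; needs |A ∩ B| / |A| > 1/4 — false.
(c) A: |A| = 7, |A ∩ B| = 3; needs |A ∩ B| ≤ |A ∖ B| — true.
(d) D: |A| = 7, |A ∩ B| = 4; needs |A ∩ B| > 3 — true.

3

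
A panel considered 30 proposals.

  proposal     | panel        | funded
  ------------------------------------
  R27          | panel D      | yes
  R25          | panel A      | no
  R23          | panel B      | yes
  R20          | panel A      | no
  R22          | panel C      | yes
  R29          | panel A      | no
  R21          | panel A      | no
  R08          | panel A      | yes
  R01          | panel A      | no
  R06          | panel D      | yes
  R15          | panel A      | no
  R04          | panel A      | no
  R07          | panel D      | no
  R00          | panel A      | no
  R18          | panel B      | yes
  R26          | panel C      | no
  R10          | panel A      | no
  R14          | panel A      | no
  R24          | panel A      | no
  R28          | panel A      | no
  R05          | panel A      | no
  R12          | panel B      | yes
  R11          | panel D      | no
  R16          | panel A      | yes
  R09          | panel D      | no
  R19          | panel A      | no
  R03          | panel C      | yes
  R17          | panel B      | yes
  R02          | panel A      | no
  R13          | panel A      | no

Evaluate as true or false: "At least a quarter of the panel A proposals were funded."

The determiner here denotes the relation: |A ∩ B| / |A| ≥ 1/4.
|A| = 18, |A ∩ B| = 2, |A ∖ B| = 16.
|A ∩ B|/|A| = 2/18, so the statement is false.

False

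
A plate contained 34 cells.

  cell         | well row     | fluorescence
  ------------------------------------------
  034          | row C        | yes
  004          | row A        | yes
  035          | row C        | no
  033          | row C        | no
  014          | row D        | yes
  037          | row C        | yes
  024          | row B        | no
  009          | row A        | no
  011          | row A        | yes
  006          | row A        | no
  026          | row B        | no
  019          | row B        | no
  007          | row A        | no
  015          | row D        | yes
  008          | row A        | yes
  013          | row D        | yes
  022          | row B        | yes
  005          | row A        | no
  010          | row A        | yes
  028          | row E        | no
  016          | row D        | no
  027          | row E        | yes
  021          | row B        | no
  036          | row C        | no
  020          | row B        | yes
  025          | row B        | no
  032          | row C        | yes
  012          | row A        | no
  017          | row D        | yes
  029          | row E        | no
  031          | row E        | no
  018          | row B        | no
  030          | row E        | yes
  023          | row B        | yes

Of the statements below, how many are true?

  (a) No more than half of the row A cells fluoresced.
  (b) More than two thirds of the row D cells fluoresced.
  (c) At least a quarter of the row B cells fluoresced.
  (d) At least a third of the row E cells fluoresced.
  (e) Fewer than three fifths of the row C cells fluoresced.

(a) row A: |A| = 9, |A ∩ B| = 4; needs |A ∩ B| ≤ |A ∖ B| — true.
(b) row D: |A| = 5, |A ∩ B| = 4; needs |A ∩ B| / |A| > 2/3 — true.
(c) row B: |A| = 9, |A ∩ B| = 3; needs |A ∩ B| / |A| ≥ 1/4 — true.
(d) row E: |A| = 5, |A ∩ B| = 2; needs |A ∩ B| / |A| ≥ 1/3 — true.
(e) row C: |A| = 6, |A ∩ B| = 3; needs |A ∩ B| / |A| < 3/5 — true.

5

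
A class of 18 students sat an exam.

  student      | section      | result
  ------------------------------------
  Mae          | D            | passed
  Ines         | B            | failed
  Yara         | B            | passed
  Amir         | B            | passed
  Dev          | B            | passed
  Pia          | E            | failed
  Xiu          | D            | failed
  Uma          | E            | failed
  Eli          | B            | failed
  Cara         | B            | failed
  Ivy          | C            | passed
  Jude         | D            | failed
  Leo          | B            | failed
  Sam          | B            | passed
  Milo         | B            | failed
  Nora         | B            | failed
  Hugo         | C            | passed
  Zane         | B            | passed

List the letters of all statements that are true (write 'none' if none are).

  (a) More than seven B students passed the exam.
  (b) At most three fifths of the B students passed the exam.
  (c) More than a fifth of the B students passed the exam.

(b), (c)

|A| = 11, |A ∩ B| = 5, |A ∖ B| = 6.
(a) |A ∩ B| > 7: fails.
(b) |A ∩ B| / |A| ≤ 3/5: holds.
(c) |A ∩ B| / |A| > 1/5: holds.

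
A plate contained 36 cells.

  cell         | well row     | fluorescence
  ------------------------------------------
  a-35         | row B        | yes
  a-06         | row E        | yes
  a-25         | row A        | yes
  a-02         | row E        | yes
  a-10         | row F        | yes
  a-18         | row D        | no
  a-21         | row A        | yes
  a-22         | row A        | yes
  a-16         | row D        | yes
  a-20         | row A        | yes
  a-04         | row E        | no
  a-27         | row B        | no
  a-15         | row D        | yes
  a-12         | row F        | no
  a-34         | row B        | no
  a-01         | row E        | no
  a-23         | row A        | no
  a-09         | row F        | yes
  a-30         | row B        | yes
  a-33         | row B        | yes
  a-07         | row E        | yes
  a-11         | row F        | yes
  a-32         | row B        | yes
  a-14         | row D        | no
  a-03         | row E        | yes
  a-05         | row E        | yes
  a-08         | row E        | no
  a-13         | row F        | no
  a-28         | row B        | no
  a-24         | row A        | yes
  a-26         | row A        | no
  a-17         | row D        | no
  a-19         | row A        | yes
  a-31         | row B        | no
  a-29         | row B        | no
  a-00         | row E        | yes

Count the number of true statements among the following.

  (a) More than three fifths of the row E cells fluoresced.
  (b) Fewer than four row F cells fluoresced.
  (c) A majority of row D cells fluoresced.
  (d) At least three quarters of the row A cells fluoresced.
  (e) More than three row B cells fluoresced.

4

(a) row E: |A| = 9, |A ∩ B| = 6; needs |A ∩ B| / |A| > 3/5 — true.
(b) row F: |A| = 5, |A ∩ B| = 3; needs |A ∩ B| < 4 — true.
(c) row D: |A| = 5, |A ∩ B| = 2; needs |A ∩ B| > |A ∖ B| — false.
(d) row A: |A| = 8, |A ∩ B| = 6; needs |A ∩ B| / |A| ≥ 3/4 — true.
(e) row B: |A| = 9, |A ∩ B| = 4; needs |A ∩ B| > 3 — true.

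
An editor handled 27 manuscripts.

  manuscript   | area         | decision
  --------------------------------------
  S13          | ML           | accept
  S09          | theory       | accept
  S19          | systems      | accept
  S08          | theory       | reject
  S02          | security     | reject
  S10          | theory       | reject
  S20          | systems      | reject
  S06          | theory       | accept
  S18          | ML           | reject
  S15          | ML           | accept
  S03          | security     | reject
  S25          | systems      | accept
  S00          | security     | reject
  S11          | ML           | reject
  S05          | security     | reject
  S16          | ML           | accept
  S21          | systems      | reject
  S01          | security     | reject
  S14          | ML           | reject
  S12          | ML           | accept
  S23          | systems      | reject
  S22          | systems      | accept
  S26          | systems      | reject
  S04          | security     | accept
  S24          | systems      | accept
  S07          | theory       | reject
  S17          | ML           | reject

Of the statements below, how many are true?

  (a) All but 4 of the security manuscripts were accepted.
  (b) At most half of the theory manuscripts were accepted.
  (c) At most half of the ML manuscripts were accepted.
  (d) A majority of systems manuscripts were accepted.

2

(a) security: |A| = 6, |A ∩ B| = 1; needs |A ∖ B| = 4 — false.
(b) theory: |A| = 5, |A ∩ B| = 2; needs |A ∩ B| ≤ |A ∖ B| — true.
(c) ML: |A| = 8, |A ∩ B| = 4; needs |A ∩ B| ≤ |A ∖ B| — true.
(d) systems: |A| = 8, |A ∩ B| = 4; needs |A ∩ B| > |A ∖ B| — false.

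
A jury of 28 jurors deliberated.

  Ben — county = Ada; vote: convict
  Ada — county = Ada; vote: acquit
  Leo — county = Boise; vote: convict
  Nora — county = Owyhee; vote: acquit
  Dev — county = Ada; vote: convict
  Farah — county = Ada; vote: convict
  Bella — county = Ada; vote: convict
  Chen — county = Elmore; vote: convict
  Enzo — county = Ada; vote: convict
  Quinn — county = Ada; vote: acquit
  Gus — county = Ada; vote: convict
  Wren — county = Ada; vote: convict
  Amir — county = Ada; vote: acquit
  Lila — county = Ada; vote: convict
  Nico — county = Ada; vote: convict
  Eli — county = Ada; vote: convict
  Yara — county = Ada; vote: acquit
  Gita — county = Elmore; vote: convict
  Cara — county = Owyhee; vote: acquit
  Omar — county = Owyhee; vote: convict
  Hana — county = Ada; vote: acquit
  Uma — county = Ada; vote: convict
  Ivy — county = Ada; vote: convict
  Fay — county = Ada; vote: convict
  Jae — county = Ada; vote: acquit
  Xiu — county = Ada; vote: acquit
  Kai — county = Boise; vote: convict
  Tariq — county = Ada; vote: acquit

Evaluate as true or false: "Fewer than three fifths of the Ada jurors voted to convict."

Truth condition: |A ∩ B| / |A| < 3/5.
|A| = 21, |A ∩ B| = 13, |A ∖ B| = 8.
|A ∩ B|/|A| = 13/21, so the statement is false.

False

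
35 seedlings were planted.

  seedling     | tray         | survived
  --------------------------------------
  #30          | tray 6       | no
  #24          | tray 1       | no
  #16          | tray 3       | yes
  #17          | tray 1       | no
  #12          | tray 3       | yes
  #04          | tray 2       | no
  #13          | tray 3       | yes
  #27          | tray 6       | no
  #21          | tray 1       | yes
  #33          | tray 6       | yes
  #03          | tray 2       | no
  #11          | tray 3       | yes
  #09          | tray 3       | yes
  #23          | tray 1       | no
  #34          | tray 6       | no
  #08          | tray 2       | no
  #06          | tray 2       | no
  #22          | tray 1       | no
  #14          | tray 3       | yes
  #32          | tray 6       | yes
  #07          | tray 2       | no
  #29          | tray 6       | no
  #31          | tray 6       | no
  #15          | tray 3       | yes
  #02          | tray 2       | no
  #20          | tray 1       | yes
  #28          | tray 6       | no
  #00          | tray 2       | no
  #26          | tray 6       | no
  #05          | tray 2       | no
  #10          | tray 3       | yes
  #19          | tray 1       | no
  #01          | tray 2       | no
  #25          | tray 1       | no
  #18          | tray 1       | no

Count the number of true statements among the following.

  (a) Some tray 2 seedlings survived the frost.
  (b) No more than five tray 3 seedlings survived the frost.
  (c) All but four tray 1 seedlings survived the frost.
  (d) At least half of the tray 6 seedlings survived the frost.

0

(a) tray 2: |A| = 9, |A ∩ B| = 0; needs A ∩ B ≠ ∅ (|A ∩ B| ≥ 1) — false.
(b) tray 3: |A| = 8, |A ∩ B| = 8; needs |A ∩ B| ≤ 5 — false.
(c) tray 1: |A| = 9, |A ∩ B| = 2; needs |A ∖ B| = 4 — false.
(d) tray 6: |A| = 9, |A ∩ B| = 2; needs |A ∩ B| ≥ |A ∖ B| — false.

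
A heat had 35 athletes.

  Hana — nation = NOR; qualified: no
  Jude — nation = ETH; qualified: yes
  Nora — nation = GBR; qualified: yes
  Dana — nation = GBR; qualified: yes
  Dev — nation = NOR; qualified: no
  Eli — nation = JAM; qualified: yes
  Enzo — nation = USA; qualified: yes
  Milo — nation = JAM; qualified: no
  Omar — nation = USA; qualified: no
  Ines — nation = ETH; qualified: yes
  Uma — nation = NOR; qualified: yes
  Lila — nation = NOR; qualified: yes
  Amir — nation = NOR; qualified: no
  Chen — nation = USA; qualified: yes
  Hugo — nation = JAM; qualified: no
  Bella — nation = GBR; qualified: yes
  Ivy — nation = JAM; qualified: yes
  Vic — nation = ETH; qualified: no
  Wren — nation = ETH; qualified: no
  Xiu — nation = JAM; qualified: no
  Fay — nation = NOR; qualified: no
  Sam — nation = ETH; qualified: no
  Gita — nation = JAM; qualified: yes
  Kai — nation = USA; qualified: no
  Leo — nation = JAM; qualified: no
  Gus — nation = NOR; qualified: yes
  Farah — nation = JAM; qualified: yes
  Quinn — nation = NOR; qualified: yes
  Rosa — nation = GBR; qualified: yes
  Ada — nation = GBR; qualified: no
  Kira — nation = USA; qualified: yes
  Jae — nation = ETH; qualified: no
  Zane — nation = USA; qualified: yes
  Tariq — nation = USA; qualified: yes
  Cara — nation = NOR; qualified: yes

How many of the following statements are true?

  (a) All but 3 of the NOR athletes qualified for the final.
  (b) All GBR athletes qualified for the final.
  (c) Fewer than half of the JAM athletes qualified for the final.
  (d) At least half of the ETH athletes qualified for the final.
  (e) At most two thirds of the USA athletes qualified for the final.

0

(a) NOR: |A| = 9, |A ∩ B| = 5; needs |A ∖ B| = 3 — false.
(b) GBR: |A| = 5, |A ∩ B| = 4; needs A ⊆ B, i.e. every element of A is in B (|A ∖ B| = 0) — false.
(c) JAM: |A| = 8, |A ∩ B| = 4; needs |A ∩ B| < |A ∖ B| — false.
(d) ETH: |A| = 6, |A ∩ B| = 2; needs |A ∩ B| ≥ |A ∖ B| — false.
(e) USA: |A| = 7, |A ∩ B| = 5; needs |A ∩ B| / |A| ≤ 2/3 — false.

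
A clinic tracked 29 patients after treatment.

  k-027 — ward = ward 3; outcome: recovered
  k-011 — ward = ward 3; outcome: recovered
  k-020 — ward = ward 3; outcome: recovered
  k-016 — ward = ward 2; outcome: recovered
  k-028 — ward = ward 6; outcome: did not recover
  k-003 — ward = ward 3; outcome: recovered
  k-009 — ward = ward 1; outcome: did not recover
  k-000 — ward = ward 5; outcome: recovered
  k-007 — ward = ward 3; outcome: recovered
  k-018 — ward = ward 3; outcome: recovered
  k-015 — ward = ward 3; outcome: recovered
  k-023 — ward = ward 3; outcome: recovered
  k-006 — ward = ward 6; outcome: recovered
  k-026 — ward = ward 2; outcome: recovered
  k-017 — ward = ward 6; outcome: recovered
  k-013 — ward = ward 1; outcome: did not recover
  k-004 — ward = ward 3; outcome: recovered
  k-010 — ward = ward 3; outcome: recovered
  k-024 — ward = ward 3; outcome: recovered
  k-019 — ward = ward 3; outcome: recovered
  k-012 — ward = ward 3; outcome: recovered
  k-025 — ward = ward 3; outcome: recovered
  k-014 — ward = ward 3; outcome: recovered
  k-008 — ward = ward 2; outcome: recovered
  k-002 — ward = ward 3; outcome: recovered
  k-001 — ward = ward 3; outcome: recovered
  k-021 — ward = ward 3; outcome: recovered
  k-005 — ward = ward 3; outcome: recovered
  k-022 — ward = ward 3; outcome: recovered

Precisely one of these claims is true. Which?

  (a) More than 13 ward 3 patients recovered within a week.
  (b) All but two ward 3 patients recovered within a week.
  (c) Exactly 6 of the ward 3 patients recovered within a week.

|A| = 20, |A ∩ B| = 20, |A ∖ B| = 0.
(a) requires |A ∩ B| > 13: true.
(b) requires |A ∖ B| = 2: false.
(c) requires |A ∩ B| = 6: false.

(a)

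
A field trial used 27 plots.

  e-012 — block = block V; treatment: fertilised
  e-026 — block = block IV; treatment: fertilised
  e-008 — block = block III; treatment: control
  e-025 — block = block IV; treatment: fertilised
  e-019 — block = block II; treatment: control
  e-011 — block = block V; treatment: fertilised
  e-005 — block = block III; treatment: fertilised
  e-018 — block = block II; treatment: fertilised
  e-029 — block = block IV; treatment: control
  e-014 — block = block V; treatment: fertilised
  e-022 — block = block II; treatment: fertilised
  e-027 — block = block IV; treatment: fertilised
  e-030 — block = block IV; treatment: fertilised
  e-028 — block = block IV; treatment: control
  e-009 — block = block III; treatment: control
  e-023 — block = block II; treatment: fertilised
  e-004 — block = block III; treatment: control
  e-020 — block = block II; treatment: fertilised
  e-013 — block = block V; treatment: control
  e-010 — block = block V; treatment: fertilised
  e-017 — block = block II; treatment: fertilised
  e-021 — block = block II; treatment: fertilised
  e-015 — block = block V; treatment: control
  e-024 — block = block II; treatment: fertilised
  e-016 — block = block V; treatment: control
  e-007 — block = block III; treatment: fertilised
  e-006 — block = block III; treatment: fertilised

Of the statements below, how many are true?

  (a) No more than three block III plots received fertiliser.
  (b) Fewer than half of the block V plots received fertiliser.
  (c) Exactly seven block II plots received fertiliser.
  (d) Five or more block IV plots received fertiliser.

(a) block III: |A| = 6, |A ∩ B| = 3; needs |A ∩ B| ≤ 3 — true.
(b) block V: |A| = 7, |A ∩ B| = 4; needs |A ∩ B| < |A ∖ B| — false.
(c) block II: |A| = 8, |A ∩ B| = 7; needs |A ∩ B| = 7 — true.
(d) block IV: |A| = 6, |A ∩ B| = 4; needs |A ∩ B| ≥ 5 — false.

2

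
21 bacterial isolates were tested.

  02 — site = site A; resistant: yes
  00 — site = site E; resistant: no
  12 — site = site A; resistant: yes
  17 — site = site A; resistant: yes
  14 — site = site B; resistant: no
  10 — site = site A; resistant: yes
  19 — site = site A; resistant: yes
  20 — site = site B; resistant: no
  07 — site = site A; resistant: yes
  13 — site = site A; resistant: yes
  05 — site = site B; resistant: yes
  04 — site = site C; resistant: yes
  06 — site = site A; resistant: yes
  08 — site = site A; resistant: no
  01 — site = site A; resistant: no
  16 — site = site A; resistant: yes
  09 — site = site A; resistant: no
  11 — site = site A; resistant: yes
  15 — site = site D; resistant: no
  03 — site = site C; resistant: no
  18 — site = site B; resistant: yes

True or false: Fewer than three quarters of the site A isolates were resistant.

Truth condition: |A ∩ B| / |A| < 3/4.
A (the restrictor) = {02, 12, 17, 10, 19, 07, 13, 06, 08, 01, 16, 09, 11}, |A| = 13.
A ∩ B = {02, 12, 17, 10, 19, 07, 13, 06, 16, 11}, so |A ∩ B| = 10.
A ∖ B = {08, 01, 09}, so |A ∖ B| = 3.
|A ∩ B|/|A| = 10/13, so the statement is false.

False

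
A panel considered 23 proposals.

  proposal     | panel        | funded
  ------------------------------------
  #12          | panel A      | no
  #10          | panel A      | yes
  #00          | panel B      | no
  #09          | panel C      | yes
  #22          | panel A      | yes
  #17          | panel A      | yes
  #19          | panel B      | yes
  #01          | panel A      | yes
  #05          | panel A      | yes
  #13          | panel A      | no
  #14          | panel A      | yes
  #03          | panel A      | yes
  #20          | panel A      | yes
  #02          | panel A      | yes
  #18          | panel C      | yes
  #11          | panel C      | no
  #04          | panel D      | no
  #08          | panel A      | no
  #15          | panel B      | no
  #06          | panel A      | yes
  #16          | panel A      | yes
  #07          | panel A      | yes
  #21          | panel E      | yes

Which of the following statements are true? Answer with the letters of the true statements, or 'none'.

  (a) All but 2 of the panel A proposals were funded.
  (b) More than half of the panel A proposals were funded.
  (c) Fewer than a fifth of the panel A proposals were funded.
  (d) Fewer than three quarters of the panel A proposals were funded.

|A| = 15, |A ∩ B| = 12, |A ∖ B| = 3.
(a) |A ∖ B| = 2: fails.
(b) |A ∩ B| > |A ∖ B|: holds.
(c) |A ∩ B| / |A| < 1/5: fails.
(d) |A ∩ B| / |A| < 3/4: fails.

(b)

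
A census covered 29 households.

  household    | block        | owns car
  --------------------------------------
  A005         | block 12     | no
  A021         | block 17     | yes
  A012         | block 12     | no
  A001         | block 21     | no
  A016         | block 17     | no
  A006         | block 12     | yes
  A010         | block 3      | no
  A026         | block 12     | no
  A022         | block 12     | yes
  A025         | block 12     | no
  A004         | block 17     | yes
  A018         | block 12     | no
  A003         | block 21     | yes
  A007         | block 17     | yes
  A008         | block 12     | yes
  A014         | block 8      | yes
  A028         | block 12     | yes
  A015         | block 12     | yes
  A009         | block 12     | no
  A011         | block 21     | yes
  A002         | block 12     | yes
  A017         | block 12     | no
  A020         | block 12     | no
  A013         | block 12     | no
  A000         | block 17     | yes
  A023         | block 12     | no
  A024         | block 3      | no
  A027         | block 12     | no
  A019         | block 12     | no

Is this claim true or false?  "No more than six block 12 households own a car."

'No more than six block 12 households own a car' holds iff |A ∩ B| ≤ 6.
|A| = 18, |A ∩ B| = 6, |A ∖ B| = 12.
|A ∩ B| = 6, so the statement is true.

True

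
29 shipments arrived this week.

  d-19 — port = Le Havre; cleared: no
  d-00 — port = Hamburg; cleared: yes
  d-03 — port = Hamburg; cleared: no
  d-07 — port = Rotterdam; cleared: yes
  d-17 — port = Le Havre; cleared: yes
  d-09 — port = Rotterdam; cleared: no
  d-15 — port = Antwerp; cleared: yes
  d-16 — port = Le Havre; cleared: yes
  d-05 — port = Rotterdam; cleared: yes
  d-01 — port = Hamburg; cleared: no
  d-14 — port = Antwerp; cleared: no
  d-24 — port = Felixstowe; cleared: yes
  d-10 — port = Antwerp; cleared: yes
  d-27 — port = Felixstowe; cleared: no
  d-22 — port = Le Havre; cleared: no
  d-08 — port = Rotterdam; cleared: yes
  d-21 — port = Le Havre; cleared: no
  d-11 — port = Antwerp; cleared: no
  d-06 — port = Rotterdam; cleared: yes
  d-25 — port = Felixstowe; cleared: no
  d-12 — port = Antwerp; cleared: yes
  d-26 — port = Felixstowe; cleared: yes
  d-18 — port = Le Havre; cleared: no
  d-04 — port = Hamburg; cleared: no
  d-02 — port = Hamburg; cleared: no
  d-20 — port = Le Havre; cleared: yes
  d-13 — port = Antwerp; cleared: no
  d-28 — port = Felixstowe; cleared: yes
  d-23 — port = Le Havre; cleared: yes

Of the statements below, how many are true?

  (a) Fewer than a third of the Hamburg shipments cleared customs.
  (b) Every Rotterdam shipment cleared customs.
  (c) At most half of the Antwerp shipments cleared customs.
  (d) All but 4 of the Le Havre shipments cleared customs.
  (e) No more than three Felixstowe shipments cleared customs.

(a) Hamburg: |A| = 5, |A ∩ B| = 1; needs |A ∩ B| / |A| < 1/3 — true.
(b) Rotterdam: |A| = 5, |A ∩ B| = 4; needs A ⊆ B, i.e. every element of A is in B (|A ∖ B| = 0) — false.
(c) Antwerp: |A| = 6, |A ∩ B| = 3; needs |A ∩ B| ≤ |A ∖ B| — true.
(d) Le Havre: |A| = 8, |A ∩ B| = 4; needs |A ∖ B| = 4 — true.
(e) Felixstowe: |A| = 5, |A ∩ B| = 3; needs |A ∩ B| ≤ 3 — true.

4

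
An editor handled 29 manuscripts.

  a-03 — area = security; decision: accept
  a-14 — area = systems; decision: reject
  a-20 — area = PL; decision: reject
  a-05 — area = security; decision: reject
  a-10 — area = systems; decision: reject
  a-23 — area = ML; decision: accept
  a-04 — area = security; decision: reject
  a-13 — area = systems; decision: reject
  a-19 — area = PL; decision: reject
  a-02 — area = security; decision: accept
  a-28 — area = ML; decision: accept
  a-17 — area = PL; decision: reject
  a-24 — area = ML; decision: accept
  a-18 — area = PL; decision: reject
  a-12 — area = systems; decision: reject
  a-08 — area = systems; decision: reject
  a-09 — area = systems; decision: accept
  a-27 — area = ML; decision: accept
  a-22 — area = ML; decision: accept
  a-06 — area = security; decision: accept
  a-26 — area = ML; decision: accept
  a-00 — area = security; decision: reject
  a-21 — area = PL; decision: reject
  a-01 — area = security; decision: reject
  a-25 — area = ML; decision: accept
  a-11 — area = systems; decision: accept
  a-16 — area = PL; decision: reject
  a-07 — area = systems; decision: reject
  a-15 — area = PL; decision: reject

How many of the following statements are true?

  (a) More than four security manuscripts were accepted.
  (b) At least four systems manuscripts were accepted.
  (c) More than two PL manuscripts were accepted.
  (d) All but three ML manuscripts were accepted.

0

(a) security: |A| = 7, |A ∩ B| = 3; needs |A ∩ B| > 4 — false.
(b) systems: |A| = 8, |A ∩ B| = 2; needs |A ∩ B| ≥ 4 — false.
(c) PL: |A| = 7, |A ∩ B| = 0; needs |A ∩ B| > 2 — false.
(d) ML: |A| = 7, |A ∩ B| = 7; needs |A ∖ B| = 3 — false.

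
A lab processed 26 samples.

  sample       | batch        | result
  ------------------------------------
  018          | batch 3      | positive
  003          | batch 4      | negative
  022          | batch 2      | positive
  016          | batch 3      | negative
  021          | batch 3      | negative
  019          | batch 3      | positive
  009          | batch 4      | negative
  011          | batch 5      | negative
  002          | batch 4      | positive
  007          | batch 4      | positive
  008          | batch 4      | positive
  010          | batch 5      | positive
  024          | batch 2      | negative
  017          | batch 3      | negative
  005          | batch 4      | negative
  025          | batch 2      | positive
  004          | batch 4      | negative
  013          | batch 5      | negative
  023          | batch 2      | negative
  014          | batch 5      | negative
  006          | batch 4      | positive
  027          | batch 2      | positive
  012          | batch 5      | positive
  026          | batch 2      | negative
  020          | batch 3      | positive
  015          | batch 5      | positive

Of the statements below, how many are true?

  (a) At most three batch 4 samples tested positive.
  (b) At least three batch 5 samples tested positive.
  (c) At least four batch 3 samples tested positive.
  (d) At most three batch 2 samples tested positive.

2

(a) batch 4: |A| = 8, |A ∩ B| = 4; needs |A ∩ B| ≤ 3 — false.
(b) batch 5: |A| = 6, |A ∩ B| = 3; needs |A ∩ B| ≥ 3 — true.
(c) batch 3: |A| = 6, |A ∩ B| = 3; needs |A ∩ B| ≥ 4 — false.
(d) batch 2: |A| = 6, |A ∩ B| = 3; needs |A ∩ B| ≤ 3 — true.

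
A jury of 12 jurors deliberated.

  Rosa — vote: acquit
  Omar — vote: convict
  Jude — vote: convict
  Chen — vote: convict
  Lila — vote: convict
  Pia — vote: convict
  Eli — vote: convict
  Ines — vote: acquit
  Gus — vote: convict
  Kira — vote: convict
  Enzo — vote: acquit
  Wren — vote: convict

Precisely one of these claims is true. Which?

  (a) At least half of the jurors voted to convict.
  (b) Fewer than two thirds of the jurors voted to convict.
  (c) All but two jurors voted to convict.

|A| = 12, |A ∩ B| = 9, |A ∖ B| = 3.
(a) requires |A ∩ B| ≥ |A ∖ B|: true.
(b) requires |A ∩ B| / |A| < 2/3: false.
(c) requires |A ∖ B| = 2: false.

(a)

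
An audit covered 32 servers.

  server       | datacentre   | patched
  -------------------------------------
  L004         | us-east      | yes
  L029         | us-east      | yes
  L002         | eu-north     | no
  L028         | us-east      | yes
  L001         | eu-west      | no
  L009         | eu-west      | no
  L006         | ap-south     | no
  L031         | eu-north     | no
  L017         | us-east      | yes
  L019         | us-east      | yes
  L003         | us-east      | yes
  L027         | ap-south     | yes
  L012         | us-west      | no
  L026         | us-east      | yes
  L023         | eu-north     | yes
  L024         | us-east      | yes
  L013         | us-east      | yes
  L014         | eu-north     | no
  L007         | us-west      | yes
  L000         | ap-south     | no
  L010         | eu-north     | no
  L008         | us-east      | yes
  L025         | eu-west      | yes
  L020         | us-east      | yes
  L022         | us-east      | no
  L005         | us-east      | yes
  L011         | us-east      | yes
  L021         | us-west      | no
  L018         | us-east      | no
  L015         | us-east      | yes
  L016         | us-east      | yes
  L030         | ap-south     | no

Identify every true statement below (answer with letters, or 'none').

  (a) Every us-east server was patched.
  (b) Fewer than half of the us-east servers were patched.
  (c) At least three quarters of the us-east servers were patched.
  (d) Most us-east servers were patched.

(c), (d)

|A| = 17, |A ∩ B| = 15, |A ∖ B| = 2.
(a) A ⊆ B, i.e. every element of A is in B (|A ∖ B| = 0): fails.
(b) |A ∩ B| < |A ∖ B|: fails.
(c) |A ∩ B| / |A| ≥ 3/4: holds.
(d) |A ∩ B| > |A ∖ B|: holds.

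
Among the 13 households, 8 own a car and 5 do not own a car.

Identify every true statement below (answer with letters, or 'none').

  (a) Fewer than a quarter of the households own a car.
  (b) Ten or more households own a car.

|A| = 13, |A ∩ B| = 8, |A ∖ B| = 5.
(a) |A ∩ B| / |A| < 1/4: fails.
(b) |A ∩ B| ≥ 10: fails.

none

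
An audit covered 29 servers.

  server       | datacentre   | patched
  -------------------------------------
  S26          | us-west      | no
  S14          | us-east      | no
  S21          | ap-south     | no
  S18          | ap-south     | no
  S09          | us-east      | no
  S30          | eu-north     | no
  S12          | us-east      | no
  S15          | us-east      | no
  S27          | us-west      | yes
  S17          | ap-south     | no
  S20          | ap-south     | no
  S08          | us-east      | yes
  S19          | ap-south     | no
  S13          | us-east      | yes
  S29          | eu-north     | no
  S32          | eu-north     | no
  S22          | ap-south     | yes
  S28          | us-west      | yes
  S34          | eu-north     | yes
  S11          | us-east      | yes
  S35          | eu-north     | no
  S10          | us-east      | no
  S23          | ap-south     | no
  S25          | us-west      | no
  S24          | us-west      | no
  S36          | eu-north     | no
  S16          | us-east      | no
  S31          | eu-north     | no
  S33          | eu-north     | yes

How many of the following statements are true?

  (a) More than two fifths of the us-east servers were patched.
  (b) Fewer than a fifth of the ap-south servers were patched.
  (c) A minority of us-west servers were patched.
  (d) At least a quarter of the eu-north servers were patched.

3

(a) us-east: |A| = 9, |A ∩ B| = 3; needs |A ∩ B| / |A| > 2/5 — false.
(b) ap-south: |A| = 7, |A ∩ B| = 1; needs |A ∩ B| / |A| < 1/5 — true.
(c) us-west: |A| = 5, |A ∩ B| = 2; needs |A ∩ B| < |A ∖ B| — true.
(d) eu-north: |A| = 8, |A ∩ B| = 2; needs |A ∩ B| / |A| ≥ 1/4 — true.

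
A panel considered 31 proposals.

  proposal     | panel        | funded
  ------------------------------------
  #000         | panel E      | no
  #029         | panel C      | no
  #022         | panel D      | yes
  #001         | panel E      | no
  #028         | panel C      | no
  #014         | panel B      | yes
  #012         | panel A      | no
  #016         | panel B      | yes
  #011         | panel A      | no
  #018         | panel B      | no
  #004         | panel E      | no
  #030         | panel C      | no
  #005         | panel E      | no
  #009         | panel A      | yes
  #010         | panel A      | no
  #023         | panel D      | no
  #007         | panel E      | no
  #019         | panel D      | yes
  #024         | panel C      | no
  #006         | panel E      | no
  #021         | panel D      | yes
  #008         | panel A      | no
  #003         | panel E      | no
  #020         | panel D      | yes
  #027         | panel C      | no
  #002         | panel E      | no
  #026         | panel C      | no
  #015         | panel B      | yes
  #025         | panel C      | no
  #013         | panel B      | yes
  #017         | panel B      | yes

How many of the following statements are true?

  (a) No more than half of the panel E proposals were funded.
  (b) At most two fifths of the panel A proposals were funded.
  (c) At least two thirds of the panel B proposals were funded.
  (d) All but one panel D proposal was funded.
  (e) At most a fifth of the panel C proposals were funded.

(a) panel E: |A| = 8, |A ∩ B| = 0; needs |A ∩ B| ≤ |A ∖ B| — true.
(b) panel A: |A| = 5, |A ∩ B| = 1; needs |A ∩ B| / |A| ≤ 2/5 — true.
(c) panel B: |A| = 6, |A ∩ B| = 5; needs |A ∩ B| / |A| ≥ 2/3 — true.
(d) panel D: |A| = 5, |A ∩ B| = 4; needs |A ∖ B| = 1 — true.
(e) panel C: |A| = 7, |A ∩ B| = 0; needs |A ∩ B| / |A| ≤ 1/5 — true.

5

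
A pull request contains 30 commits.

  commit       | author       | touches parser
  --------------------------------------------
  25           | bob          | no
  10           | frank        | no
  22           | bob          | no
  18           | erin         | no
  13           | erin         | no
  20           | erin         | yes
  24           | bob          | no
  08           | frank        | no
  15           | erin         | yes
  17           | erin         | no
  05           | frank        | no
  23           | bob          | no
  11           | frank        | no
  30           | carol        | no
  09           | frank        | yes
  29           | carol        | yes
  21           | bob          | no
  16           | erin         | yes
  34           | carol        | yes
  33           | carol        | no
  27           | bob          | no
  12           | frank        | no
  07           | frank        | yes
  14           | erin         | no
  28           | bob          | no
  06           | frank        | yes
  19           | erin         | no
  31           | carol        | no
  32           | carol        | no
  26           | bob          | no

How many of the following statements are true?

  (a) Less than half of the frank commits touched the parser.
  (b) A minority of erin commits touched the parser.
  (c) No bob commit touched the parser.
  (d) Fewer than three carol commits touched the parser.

4

(a) frank: |A| = 8, |A ∩ B| = 3; needs |A ∩ B| < |A ∖ B| — true.
(b) erin: |A| = 8, |A ∩ B| = 3; needs |A ∩ B| < |A ∖ B| — true.
(c) bob: |A| = 8, |A ∩ B| = 0; needs A ∩ B = ∅ (|A ∩ B| = 0) — true.
(d) carol: |A| = 6, |A ∩ B| = 2; needs |A ∩ B| < 3 — true.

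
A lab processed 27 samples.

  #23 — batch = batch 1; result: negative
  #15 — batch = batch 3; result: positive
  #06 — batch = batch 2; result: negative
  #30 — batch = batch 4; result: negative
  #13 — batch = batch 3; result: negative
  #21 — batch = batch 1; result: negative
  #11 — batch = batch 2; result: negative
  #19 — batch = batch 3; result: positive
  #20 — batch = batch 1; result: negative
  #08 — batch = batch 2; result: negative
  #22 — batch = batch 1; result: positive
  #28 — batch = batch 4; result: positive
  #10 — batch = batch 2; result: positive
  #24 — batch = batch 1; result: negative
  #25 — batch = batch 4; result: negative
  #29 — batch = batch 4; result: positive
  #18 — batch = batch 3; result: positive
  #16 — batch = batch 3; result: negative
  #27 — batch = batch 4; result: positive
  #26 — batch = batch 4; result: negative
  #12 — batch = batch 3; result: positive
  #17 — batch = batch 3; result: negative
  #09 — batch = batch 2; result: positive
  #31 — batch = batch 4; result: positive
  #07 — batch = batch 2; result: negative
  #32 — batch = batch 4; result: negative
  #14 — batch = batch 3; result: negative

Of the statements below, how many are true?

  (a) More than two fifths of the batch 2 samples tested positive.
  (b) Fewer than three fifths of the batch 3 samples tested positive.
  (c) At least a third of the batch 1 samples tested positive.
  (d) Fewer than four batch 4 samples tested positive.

(a) batch 2: |A| = 6, |A ∩ B| = 2; needs |A ∩ B| / |A| > 2/5 — false.
(b) batch 3: |A| = 8, |A ∩ B| = 4; needs |A ∩ B| / |A| < 3/5 — true.
(c) batch 1: |A| = 5, |A ∩ B| = 1; needs |A ∩ B| / |A| ≥ 1/3 — false.
(d) batch 4: |A| = 8, |A ∩ B| = 4; needs |A ∩ B| < 4 — false.

1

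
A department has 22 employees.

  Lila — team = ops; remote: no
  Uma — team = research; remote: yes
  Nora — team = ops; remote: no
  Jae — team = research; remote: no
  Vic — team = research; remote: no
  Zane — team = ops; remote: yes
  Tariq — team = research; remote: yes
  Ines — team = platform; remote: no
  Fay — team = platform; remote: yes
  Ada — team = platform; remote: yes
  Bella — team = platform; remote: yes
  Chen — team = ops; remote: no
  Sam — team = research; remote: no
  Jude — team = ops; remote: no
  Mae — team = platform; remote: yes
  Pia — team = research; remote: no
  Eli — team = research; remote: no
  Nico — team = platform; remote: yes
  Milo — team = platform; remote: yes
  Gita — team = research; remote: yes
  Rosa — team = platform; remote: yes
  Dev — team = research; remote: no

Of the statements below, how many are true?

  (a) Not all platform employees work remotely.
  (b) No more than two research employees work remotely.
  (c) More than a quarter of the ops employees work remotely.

(a) platform: |A| = 8, |A ∩ B| = 7; needs A ⊄ B (|A ∖ B| ≥ 1) — true.
(b) research: |A| = 9, |A ∩ B| = 3; needs |A ∩ B| ≤ 2 — false.
(c) ops: |A| = 5, |A ∩ B| = 1; needs |A ∩ B| / |A| > 1/4 — false.

1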